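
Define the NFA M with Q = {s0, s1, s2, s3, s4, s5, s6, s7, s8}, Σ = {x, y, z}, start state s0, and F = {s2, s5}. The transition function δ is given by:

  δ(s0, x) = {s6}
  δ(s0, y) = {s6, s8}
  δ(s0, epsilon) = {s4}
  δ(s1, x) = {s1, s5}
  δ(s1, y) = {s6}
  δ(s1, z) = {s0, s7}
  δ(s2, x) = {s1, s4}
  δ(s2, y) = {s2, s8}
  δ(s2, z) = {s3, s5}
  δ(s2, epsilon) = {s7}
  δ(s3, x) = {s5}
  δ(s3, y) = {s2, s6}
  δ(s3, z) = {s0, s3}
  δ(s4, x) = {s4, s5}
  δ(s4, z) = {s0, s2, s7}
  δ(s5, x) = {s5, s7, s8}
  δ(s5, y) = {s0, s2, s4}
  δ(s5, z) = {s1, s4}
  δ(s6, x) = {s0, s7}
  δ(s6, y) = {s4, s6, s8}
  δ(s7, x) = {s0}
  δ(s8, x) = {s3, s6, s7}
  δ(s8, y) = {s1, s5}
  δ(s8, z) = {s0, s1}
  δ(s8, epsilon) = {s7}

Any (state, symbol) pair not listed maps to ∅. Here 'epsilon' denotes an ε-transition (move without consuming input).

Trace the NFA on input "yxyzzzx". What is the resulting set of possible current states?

{s0, s1, s4, s5, s6, s7, s8}

Start: ε-closure({s0}) = {s0, s4}.
Read 'y': {s0, s4} → {s6, s7, s8}.
Read 'x': {s6, s7, s8} → {s0, s3, s4, s6, s7}.
Read 'y': {s0, s3, s4, s6, s7} → {s2, s4, s6, s7, s8}.
Read 'z': {s2, s4, s6, s7, s8} → {s0, s1, s2, s3, s4, s5, s7}.
Read 'z': {s0, s1, s2, s3, s4, s5, s7} → {s0, s1, s2, s3, s4, s5, s7}.
Read 'z': {s0, s1, s2, s3, s4, s5, s7} → {s0, s1, s2, s3, s4, s5, s7}.
Read 'x': {s0, s1, s2, s3, s4, s5, s7} → {s0, s1, s4, s5, s6, s7, s8}.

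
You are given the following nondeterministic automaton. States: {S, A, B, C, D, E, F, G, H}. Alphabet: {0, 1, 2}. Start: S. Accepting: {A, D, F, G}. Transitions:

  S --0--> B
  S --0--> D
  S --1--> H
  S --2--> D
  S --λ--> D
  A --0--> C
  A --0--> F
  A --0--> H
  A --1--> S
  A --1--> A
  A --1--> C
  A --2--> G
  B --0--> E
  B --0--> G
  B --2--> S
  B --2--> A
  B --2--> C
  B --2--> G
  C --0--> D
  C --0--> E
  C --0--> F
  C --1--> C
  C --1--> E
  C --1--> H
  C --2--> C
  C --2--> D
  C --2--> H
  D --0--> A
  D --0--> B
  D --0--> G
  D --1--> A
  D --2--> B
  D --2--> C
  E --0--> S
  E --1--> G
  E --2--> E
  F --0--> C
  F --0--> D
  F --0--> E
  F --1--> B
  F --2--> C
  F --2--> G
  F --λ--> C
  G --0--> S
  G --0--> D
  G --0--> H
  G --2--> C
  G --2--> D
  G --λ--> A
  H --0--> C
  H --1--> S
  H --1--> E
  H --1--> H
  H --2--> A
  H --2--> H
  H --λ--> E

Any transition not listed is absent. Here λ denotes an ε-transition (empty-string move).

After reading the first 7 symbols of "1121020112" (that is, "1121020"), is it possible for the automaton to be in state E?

Yes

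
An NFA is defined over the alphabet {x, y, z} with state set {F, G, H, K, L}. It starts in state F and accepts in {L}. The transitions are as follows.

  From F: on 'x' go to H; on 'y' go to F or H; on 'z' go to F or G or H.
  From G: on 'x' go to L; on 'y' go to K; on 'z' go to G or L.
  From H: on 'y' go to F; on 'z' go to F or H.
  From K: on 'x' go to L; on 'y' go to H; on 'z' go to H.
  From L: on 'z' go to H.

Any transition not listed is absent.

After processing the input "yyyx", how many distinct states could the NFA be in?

Start in {F}.
Read 'y': F→{F, H}; now {F, H}.
Read 'y': F→{F, H}, H→{F}; now {F, H}.
Read 'y': F→{F, H}, H→{F}; now {F, H}.
Read 'x': F→{H}, H→∅; now {H}.
That set has 1 state.

1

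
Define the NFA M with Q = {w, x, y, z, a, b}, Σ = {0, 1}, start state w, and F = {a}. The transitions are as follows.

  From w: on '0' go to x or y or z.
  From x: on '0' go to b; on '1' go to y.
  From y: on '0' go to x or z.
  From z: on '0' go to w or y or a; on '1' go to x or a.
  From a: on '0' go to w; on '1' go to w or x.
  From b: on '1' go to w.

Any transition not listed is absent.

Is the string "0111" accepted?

Start in {w}.
Read '0': {w} → {x, y, z}.
Read '1': {x, y, z} → {x, y, a}.
Read '1': {x, y, a} → {w, x, y}.
Read '1': {w, x, y} → {y}.
The final set {y} contains no accepting state.

No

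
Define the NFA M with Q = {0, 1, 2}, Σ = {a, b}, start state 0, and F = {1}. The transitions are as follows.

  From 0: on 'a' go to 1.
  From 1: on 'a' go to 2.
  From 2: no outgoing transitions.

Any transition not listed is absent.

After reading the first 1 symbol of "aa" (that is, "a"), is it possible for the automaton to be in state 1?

Start in {0}.
Read 'a': {0} → {1}.
State 1 is in {1}.

Yes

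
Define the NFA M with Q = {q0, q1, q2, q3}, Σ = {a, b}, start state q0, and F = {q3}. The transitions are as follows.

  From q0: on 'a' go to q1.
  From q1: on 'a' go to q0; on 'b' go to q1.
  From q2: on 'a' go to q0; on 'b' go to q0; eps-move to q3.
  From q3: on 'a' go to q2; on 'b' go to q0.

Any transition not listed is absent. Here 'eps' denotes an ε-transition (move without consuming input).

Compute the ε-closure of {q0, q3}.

{q0, q3}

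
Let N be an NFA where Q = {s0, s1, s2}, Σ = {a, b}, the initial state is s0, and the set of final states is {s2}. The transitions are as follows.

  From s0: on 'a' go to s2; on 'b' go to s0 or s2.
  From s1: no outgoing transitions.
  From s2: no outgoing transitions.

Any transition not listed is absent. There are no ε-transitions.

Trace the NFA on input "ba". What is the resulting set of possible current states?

{s2}

Start in {s0}.
Read 'b': s0→{s0, s2}; now {s0, s2}.
Read 'a': s0→{s2}, s2→∅; now {s2}.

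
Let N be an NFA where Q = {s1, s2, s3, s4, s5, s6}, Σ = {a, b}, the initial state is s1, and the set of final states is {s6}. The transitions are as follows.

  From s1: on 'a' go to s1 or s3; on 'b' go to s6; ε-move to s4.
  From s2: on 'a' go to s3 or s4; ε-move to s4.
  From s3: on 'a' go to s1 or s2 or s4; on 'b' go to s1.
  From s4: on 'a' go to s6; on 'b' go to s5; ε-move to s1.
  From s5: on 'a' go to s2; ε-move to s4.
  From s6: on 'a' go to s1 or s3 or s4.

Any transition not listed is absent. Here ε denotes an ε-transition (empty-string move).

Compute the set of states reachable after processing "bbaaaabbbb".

Start: ε-closure({s1}) = {s1, s4}.
Read 'b': s1→{s6}, s4→{s5}; union {s5, s6}; ε-closure = {s1, s4, s5, s6}.
Read 'b': s1→{s6}, s4→{s5}, s5→∅, s6→∅; union {s5, s6}; ε-closure = {s1, s4, s5, s6}.
Read 'a': s1→{s1, s3}, s4→{s6}, s5→{s2}, s6→{s1, s3, s4}; now {s1, s2, s3, s4, s6}.
Read 'a': s1→{s1, s3}, s2→{s3, s4}, s3→{s1, s2, s4}, s4→{s6}, s6→{s1, s3, s4}; now {s1, s2, s3, s4, s6}.
Read 'a': s1→{s1, s3}, s2→{s3, s4}, s3→{s1, s2, s4}, s4→{s6}, s6→{s1, s3, s4}; now {s1, s2, s3, s4, s6}.
Read 'a': s1→{s1, s3}, s2→{s3, s4}, s3→{s1, s2, s4}, s4→{s6}, s6→{s1, s3, s4}; now {s1, s2, s3, s4, s6}.
Read 'b': s1→{s6}, s2→∅, s3→{s1}, s4→{s5}, s6→∅; union {s1, s5, s6}; ε-closure = {s1, s4, s5, s6}.
Read 'b': s1→{s6}, s4→{s5}, s5→∅, s6→∅; union {s5, s6}; ε-closure = {s1, s4, s5, s6}.
Read 'b': s1→{s6}, s4→{s5}, s5→∅, s6→∅; union {s5, s6}; ε-closure = {s1, s4, s5, s6}.
Read 'b': s1→{s6}, s4→{s5}, s5→∅, s6→∅; union {s5, s6}; ε-closure = {s1, s4, s5, s6}.

{s1, s4, s5, s6}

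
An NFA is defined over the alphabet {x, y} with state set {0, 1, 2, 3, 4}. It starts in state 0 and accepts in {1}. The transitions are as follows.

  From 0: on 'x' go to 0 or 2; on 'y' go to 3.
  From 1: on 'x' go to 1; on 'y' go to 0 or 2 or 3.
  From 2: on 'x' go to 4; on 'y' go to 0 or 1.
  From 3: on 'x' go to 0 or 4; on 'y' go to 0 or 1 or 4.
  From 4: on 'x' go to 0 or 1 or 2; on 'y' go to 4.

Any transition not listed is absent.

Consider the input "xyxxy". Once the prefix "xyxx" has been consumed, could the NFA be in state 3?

Start in {0}.
Read 'x': {0} → {0, 2}.
Read 'y': {0, 2} → {0, 1, 3}.
Read 'x': {0, 1, 3} → {0, 1, 2, 4}.
Read 'x': {0, 1, 2, 4} → {0, 1, 2, 4}.
State 3 is not in {0, 1, 2, 4}.

No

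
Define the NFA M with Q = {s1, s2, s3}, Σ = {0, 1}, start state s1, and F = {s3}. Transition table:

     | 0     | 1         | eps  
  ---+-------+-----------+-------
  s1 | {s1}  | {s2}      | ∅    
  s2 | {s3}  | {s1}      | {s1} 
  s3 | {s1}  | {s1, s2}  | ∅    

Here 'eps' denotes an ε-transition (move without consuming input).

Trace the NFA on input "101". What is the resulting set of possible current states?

{s1, s2}

Start in {s1}.
Read '1': s1→{s2}; union {s2}; ε-closure = {s1, s2}.
Read '0': s1→{s1}, s2→{s3}; now {s1, s3}.
Read '1': s1→{s2}, s3→{s1, s2}; now {s1, s2}.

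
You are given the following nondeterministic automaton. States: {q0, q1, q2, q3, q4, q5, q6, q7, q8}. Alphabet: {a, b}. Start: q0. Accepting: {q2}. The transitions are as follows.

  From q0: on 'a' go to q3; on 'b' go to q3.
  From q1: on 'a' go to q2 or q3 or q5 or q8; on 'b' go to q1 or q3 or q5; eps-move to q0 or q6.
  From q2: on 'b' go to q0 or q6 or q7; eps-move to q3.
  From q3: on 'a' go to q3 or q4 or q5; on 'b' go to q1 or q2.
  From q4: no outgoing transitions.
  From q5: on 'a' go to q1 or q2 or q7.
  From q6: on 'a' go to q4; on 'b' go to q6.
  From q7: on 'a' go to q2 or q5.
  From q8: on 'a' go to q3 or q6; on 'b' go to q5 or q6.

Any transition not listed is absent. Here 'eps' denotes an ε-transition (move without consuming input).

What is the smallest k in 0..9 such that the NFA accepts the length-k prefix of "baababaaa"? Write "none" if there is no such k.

Start in {q0}.
Read 'b': q0→{q3}; now {q3}.
Read 'a': q3→{q3, q4, q5}; now {q3, q4, q5}.
Read 'a': q3→{q3, q4, q5}, q4→∅, q5→{q1, q2, q7}; union {q1, q2, q3, q4, q5, q7}; ε-closure = {q0, q1, q2, q3, q4, q5, q6, q7}.
None of the earlier sets intersect F, but {q0, q1, q2, q3, q4, q5, q6, q7} does.

3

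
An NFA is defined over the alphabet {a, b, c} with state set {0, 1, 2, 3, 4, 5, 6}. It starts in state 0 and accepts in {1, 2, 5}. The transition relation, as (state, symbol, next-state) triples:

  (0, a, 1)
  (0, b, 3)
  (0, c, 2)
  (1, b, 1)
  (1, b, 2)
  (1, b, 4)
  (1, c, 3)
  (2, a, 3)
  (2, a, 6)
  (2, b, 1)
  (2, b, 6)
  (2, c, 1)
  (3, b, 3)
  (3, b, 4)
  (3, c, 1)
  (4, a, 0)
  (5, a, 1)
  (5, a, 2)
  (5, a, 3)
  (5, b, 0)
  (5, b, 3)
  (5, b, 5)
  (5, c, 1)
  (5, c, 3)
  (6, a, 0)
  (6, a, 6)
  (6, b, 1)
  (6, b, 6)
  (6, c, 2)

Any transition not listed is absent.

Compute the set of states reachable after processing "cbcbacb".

Start in {0}.
Read 'c': 0→{2}; now {2}.
Read 'b': 2→{1, 6}; now {1, 6}.
Read 'c': 1→{3}, 6→{2}; now {2, 3}.
Read 'b': 2→{1, 6}, 3→{3, 4}; now {1, 3, 4, 6}.
Read 'a': 1→∅, 3→∅, 4→{0}, 6→{0, 6}; now {0, 6}.
Read 'c': 0→{2}, 6→{2}; now {2}.
Read 'b': 2→{1, 6}; now {1, 6}.

{1, 6}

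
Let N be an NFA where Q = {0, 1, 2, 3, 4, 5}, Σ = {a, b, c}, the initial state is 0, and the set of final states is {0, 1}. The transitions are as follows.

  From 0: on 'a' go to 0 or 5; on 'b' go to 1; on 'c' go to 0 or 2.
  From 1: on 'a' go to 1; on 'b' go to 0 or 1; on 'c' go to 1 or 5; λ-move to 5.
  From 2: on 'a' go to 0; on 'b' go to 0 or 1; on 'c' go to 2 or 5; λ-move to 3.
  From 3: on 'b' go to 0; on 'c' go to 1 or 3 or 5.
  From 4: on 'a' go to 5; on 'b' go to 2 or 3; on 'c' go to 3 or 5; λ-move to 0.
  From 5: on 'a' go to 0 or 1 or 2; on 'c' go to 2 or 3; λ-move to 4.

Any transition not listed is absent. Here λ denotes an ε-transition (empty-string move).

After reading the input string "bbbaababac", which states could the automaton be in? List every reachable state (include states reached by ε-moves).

{0, 1, 2, 3, 4, 5}

Start in {0}.
Read 'b': 0→{1}; union {1}; ε-closure = {0, 1, 4, 5}.
Read 'b': 0→{1}, 1→{0, 1}, 4→{2, 3}, 5→∅; union {0, 1, 2, 3}; ε-closure = {0, 1, 2, 3, 4, 5}.
Read 'b': 0→{1}, 1→{0, 1}, 2→{0, 1}, 3→{0}, 4→{2, 3}, 5→∅; union {0, 1, 2, 3}; ε-closure = {0, 1, 2, 3, 4, 5}.
Read 'a': 0→{0, 5}, 1→{1}, 2→{0}, 3→∅, 4→{5}, 5→{0, 1, 2}; union {0, 1, 2, 5}; ε-closure = {0, 1, 2, 3, 4, 5}.
Read 'a': 0→{0, 5}, 1→{1}, 2→{0}, 3→∅, 4→{5}, 5→{0, 1, 2}; union {0, 1, 2, 5}; ε-closure = {0, 1, 2, 3, 4, 5}.
Read 'b': 0→{1}, 1→{0, 1}, 2→{0, 1}, 3→{0}, 4→{2, 3}, 5→∅; union {0, 1, 2, 3}; ε-closure = {0, 1, 2, 3, 4, 5}.
Read 'a': 0→{0, 5}, 1→{1}, 2→{0}, 3→∅, 4→{5}, 5→{0, 1, 2}; union {0, 1, 2, 5}; ε-closure = {0, 1, 2, 3, 4, 5}.
Read 'b': 0→{1}, 1→{0, 1}, 2→{0, 1}, 3→{0}, 4→{2, 3}, 5→∅; union {0, 1, 2, 3}; ε-closure = {0, 1, 2, 3, 4, 5}.
Read 'a': 0→{0, 5}, 1→{1}, 2→{0}, 3→∅, 4→{5}, 5→{0, 1, 2}; union {0, 1, 2, 5}; ε-closure = {0, 1, 2, 3, 4, 5}.
Read 'c': 0→{0, 2}, 1→{1, 5}, 2→{2, 5}, 3→{1, 3, 5}, 4→{3, 5}, 5→{2, 3}; union {0, 1, 2, 3, 5}; ε-closure = {0, 1, 2, 3, 4, 5}.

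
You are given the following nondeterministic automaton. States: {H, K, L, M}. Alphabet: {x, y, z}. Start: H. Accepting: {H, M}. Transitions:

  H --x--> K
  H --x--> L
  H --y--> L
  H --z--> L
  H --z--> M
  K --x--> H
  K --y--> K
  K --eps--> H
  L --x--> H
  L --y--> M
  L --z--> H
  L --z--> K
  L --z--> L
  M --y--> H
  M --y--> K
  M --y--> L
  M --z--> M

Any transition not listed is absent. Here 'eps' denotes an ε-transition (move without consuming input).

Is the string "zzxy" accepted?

Start in {H}.
Read 'z': {H} → {L, M}.
Read 'z': {L, M} → {H, K, L, M}.
Read 'x': {H, K, L, M} → {H, K, L}.
Read 'y': {H, K, L} → {H, K, L, M}.
The final set {H, K, L, M} contains the accepting states H, M.

Yes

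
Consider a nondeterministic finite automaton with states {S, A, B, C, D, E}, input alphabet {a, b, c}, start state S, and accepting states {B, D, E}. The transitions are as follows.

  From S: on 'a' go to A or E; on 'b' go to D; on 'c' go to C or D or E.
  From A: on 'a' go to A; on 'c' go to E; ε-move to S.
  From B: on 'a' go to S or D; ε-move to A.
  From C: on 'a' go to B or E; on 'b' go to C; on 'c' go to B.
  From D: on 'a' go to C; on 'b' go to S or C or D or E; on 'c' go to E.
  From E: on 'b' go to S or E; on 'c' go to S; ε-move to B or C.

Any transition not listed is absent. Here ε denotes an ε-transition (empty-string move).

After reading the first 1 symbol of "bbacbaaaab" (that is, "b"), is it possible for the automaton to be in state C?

No

Start in {S}.
Read 'b': S→{D}; now {D}.
State C is not in {D}.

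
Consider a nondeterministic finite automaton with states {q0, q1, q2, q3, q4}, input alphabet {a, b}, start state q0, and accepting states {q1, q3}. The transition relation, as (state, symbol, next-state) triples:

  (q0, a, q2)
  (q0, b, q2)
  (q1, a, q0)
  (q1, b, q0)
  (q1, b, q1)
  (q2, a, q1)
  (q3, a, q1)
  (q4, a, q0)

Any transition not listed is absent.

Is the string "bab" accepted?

Yes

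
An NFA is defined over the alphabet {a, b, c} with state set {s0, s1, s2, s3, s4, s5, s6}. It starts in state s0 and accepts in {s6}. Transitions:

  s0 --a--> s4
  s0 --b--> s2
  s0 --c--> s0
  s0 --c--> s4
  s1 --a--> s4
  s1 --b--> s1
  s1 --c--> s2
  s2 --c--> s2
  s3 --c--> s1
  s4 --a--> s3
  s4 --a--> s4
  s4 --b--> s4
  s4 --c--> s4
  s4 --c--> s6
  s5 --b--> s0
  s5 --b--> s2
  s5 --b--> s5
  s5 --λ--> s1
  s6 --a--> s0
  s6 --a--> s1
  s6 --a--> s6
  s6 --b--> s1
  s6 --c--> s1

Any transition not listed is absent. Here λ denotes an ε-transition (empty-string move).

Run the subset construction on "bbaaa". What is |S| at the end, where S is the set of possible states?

0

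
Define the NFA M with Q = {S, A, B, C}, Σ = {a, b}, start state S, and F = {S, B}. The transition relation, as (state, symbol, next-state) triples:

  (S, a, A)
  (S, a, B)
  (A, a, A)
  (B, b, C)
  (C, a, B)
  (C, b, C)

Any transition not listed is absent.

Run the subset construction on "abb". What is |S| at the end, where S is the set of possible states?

Start in {S}.
Read 'a': S→{A, B}; now {A, B}.
Read 'b': A→∅, B→{C}; now {C}.
Read 'b': C→{C}; now {C}.
That set has 1 state.

1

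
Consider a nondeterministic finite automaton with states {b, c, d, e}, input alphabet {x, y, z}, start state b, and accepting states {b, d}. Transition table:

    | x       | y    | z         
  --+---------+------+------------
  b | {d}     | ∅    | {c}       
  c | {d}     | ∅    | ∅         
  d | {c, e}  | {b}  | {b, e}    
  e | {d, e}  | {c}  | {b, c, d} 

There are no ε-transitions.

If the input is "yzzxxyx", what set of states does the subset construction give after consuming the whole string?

Start in {b}.
Read 'y': b→∅; now ∅.
The set is empty and remains empty for the remaining 6 symbols.

∅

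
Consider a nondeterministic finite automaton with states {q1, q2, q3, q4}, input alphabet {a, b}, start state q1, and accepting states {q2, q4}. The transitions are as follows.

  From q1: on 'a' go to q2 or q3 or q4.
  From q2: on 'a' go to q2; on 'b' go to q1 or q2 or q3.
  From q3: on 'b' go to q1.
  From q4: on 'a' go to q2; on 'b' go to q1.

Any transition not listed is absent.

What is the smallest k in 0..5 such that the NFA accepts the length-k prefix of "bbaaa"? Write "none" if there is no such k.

Start in {q1}.
Read 'b': {q1} → ∅.
The set is empty and remains empty for the remaining 4 symbols.
No reachable set along the way intersects F.

none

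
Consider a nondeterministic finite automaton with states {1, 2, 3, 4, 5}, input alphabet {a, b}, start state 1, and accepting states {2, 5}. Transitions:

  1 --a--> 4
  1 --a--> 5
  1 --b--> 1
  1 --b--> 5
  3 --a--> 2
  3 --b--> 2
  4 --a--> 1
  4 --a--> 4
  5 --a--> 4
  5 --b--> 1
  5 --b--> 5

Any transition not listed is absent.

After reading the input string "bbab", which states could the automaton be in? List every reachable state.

{1, 5}

Start in {1}.
Read 'b': 1→{1, 5}; now {1, 5}.
Read 'b': 1→{1, 5}, 5→{1, 5}; now {1, 5}.
Read 'a': 1→{4, 5}, 5→{4}; now {4, 5}.
Read 'b': 4→∅, 5→{1, 5}; now {1, 5}.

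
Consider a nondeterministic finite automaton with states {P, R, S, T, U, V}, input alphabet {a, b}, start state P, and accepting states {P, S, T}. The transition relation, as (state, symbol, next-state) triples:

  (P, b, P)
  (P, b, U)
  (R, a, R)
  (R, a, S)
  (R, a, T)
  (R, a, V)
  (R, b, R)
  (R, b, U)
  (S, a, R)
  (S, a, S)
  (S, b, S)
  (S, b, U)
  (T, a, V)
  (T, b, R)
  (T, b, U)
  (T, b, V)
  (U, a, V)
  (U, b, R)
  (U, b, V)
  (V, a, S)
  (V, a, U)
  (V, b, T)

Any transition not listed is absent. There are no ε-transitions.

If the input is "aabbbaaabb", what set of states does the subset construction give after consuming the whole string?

∅

Start in {P}.
Read 'a': {P} → ∅.
The set is empty and remains empty for the remaining 9 symbols.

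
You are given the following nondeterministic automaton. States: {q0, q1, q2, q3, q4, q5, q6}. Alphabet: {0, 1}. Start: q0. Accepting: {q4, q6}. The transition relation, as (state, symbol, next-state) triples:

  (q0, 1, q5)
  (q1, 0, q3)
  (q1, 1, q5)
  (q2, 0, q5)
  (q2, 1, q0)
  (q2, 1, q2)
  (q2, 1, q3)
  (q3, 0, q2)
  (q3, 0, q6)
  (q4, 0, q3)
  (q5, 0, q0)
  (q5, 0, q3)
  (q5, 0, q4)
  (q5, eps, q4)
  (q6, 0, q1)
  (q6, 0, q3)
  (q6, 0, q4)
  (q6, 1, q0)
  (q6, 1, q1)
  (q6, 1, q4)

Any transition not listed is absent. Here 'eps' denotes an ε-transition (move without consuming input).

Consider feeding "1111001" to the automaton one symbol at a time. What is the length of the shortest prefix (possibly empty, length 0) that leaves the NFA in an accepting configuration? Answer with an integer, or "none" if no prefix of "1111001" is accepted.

Start in {q0}.
Read '1': q0→{q5}; union {q5}; ε-closure = {q4, q5}.
None of the earlier sets intersect F, but {q4, q5} does.

1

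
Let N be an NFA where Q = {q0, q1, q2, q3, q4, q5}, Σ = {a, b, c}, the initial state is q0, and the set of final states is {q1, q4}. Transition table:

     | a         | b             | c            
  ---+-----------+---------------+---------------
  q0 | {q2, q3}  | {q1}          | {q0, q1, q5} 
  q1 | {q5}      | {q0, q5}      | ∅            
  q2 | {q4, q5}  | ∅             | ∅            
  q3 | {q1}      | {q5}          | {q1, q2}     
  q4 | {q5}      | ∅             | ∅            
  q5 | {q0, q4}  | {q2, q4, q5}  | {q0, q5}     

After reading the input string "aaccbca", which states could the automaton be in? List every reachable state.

Start in {q0}.
Read 'a': q0→{q2, q3}; now {q2, q3}.
Read 'a': q2→{q4, q5}, q3→{q1}; now {q1, q4, q5}.
Read 'c': q1→∅, q4→∅, q5→{q0, q5}; now {q0, q5}.
Read 'c': q0→{q0, q1, q5}, q5→{q0, q5}; now {q0, q1, q5}.
Read 'b': q0→{q1}, q1→{q0, q5}, q5→{q2, q4, q5}; now {q0, q1, q2, q4, q5}.
Read 'c': q0→{q0, q1, q5}, q1→∅, q2→∅, q4→∅, q5→{q0, q5}; now {q0, q1, q5}.
Read 'a': q0→{q2, q3}, q1→{q5}, q5→{q0, q4}; now {q0, q2, q3, q4, q5}.

{q0, q2, q3, q4, q5}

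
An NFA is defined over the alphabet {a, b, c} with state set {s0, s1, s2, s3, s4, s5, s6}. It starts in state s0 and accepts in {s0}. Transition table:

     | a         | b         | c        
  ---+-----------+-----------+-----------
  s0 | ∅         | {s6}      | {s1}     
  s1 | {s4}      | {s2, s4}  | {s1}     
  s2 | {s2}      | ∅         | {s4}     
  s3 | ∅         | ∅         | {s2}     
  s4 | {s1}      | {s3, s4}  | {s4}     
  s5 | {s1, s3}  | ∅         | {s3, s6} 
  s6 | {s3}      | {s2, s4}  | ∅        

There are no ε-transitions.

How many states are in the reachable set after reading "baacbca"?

Start in {s0}.
Read 'b': s0→{s6}; now {s6}.
Read 'a': s6→{s3}; now {s3}.
Read 'a': s3→∅; now ∅.
The set is empty and remains empty for the remaining 4 symbols.
That set has 0 states.

0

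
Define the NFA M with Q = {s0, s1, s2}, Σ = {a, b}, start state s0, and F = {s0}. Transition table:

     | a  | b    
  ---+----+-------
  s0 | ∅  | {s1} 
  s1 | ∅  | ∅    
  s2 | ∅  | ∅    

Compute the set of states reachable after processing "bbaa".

∅

Start in {s0}.
Read 'b': {s0} → {s1}.
Read 'b': {s1} → ∅.
The set is empty and remains empty for the remaining 2 symbols.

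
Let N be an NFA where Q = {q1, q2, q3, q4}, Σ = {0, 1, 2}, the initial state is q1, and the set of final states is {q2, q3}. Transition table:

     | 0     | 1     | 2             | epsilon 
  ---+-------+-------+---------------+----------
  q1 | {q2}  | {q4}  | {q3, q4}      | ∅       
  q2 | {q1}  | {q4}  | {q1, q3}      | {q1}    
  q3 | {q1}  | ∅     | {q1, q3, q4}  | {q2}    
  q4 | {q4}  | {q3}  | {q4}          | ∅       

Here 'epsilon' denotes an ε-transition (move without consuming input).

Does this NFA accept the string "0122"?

No

Start in {q1}.
Read '0': q1→{q2}; union {q2}; ε-closure = {q1, q2}.
Read '1': q1→{q4}, q2→{q4}; now {q4}.
Read '2': q4→{q4}; now {q4}.
Read '2': q4→{q4}; now {q4}.
The final set {q4} contains no accepting state.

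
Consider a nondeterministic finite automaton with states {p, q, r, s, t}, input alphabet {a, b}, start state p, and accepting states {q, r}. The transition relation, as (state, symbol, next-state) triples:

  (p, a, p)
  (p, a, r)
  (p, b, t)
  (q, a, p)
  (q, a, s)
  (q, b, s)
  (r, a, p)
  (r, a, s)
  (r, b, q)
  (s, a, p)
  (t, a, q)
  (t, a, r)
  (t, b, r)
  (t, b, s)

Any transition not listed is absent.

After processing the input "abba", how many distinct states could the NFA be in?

Start in {p}.
Read 'a': p→{p, r}; now {p, r}.
Read 'b': p→{t}, r→{q}; now {q, t}.
Read 'b': q→{s}, t→{r, s}; now {r, s}.
Read 'a': r→{p, s}, s→{p}; now {p, s}.
That set has 2 states.

2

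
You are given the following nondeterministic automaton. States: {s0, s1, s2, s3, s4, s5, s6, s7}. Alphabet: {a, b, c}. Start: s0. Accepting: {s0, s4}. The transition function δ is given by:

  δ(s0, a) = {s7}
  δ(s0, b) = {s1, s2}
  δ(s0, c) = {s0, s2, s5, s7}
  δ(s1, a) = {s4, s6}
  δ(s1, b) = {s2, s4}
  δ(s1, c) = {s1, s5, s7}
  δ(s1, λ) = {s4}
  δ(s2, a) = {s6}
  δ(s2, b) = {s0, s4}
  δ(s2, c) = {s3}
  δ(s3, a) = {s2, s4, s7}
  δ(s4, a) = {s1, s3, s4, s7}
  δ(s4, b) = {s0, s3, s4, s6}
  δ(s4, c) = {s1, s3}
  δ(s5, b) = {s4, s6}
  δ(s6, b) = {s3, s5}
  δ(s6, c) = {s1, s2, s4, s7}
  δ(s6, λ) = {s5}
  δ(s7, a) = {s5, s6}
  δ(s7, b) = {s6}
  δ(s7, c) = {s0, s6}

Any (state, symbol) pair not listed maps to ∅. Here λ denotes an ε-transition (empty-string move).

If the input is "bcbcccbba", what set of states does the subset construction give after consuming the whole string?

Start in {s0}.
Read 'b': s0→{s1, s2}; union {s1, s2}; ε-closure = {s1, s2, s4}.
Read 'c': s1→{s1, s5, s7}, s2→{s3}, s4→{s1, s3}; union {s1, s3, s5, s7}; ε-closure = {s1, s3, s4, s5, s7}.
Read 'b': s1→{s2, s4}, s3→∅, s4→{s0, s3, s4, s6}, s5→{s4, s6}, s7→{s6}; union {s0, s2, s3, s4, s6}; ε-closure = {s0, s2, s3, s4, s5, s6}.
Read 'c': s0→{s0, s2, s5, s7}, s2→{s3}, s3→∅, s4→{s1, s3}, s5→∅, s6→{s1, s2, s4, s7}; now {s0, s1, s2, s3, s4, s5, s7}.
Read 'c': s0→{s0, s2, s5, s7}, s1→{s1, s5, s7}, s2→{s3}, s3→∅, s4→{s1, s3}, s5→∅, s7→{s0, s6}; union {s0, s1, s2, s3, s5, s6, s7}; ε-closure = {s0, s1, s2, s3, s4, s5, s6, s7}.
Read 'c': s0→{s0, s2, s5, s7}, s1→{s1, s5, s7}, s2→{s3}, s3→∅, s4→{s1, s3}, s5→∅, s6→{s1, s2, s4, s7}, s7→{s0, s6}; now {s0, s1, s2, s3, s4, s5, s6, s7}.
Read 'b': s0→{s1, s2}, s1→{s2, s4}, s2→{s0, s4}, s3→∅, s4→{s0, s3, s4, s6}, s5→{s4, s6}, s6→{s3, s5}, s7→{s6}; now {s0, s1, s2, s3, s4, s5, s6}.
Read 'b': s0→{s1, s2}, s1→{s2, s4}, s2→{s0, s4}, s3→∅, s4→{s0, s3, s4, s6}, s5→{s4, s6}, s6→{s3, s5}; now {s0, s1, s2, s3, s4, s5, s6}.
Read 'a': s0→{s7}, s1→{s4, s6}, s2→{s6}, s3→{s2, s4, s7}, s4→{s1, s3, s4, s7}, s5→∅, s6→∅; union {s1, s2, s3, s4, s6, s7}; ε-closure = {s1, s2, s3, s4, s5, s6, s7}.

{s1, s2, s3, s4, s5, s6, s7}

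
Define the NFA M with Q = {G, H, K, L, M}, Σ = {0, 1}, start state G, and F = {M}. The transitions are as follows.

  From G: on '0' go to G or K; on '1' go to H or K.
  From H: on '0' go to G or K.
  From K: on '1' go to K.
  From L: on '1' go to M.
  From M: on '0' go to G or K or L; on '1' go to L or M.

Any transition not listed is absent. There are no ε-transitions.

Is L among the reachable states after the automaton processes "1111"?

No

Start in {G}.
Read '1': G→{H, K}; now {H, K}.
Read '1': H→∅, K→{K}; now {K}.
Read '1': K→{K}; now {K}.
Read '1': K→{K}; now {K}.
State L is not in {K}.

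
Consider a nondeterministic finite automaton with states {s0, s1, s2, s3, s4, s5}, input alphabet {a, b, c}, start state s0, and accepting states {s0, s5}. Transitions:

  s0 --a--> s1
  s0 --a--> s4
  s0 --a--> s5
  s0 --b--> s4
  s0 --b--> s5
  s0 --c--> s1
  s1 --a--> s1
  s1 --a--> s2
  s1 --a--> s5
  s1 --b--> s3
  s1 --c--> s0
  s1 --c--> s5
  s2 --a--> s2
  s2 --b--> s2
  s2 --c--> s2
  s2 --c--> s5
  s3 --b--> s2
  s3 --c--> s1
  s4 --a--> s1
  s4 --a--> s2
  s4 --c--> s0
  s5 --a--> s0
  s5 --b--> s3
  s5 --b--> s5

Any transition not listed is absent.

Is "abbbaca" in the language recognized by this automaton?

Yes

Start in {s0}.
Read 'a': {s0} → {s1, s4, s5}.
Read 'b': {s1, s4, s5} → {s3, s5}.
Read 'b': {s3, s5} → {s2, s3, s5}.
Read 'b': {s2, s3, s5} → {s2, s3, s5}.
Read 'a': {s2, s3, s5} → {s0, s2}.
Read 'c': {s0, s2} → {s1, s2, s5}.
Read 'a': {s1, s2, s5} → {s0, s1, s2, s5}.
The final set {s0, s1, s2, s5} contains the accepting states s0, s5.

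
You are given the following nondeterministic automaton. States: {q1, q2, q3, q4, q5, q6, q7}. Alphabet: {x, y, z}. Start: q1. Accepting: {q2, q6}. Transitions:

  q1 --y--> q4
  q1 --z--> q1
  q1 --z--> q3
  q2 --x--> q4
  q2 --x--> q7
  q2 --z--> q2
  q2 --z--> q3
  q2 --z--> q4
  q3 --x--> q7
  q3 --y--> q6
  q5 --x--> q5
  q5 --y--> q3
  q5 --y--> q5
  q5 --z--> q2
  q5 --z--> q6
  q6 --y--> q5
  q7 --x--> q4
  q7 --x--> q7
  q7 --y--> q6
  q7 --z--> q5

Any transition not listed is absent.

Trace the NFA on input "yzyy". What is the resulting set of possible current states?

∅

Start in {q1}.
Read 'y': {q1} → {q4}.
Read 'z': {q4} → ∅.
The set is empty and remains empty for the remaining 2 symbols.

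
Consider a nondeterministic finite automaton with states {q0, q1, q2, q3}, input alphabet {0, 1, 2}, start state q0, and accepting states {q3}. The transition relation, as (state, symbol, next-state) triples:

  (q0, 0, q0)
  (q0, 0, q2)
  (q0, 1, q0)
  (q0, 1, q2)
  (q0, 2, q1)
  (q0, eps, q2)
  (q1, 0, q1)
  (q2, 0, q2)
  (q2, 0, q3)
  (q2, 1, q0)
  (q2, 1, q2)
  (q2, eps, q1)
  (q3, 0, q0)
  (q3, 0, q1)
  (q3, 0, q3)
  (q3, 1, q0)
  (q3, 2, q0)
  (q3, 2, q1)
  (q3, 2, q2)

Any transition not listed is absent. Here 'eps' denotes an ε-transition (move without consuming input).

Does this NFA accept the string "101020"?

Start: ε-closure({q0}) = {q0, q1, q2}.
Read '1': {q0, q1, q2} → {q0, q1, q2}.
Read '0': {q0, q1, q2} → {q0, q1, q2, q3}.
Read '1': {q0, q1, q2, q3} → {q0, q1, q2}.
Read '0': {q0, q1, q2} → {q0, q1, q2, q3}.
Read '2': {q0, q1, q2, q3} → {q0, q1, q2}.
Read '0': {q0, q1, q2} → {q0, q1, q2, q3}.
The final set {q0, q1, q2, q3} contains the accepting state q3.

Yes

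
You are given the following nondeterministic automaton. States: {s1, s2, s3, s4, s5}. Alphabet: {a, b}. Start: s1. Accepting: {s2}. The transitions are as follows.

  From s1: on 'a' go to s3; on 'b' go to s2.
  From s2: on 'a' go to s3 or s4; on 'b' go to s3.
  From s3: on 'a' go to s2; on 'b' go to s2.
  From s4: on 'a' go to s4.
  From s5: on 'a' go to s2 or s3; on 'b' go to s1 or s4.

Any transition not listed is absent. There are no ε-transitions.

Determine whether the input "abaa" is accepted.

Yes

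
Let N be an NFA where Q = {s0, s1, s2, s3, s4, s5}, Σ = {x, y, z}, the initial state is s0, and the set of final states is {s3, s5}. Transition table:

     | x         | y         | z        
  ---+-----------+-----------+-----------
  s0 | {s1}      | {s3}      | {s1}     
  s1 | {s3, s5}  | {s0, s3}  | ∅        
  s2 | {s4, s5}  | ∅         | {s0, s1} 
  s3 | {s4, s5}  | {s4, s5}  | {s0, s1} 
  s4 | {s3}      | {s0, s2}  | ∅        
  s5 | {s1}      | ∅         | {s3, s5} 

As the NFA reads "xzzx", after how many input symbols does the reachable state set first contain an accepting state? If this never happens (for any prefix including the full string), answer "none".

none

Start in {s0}.
Read 'x': {s0} → {s1}.
Read 'z': {s1} → ∅.
The set is empty and remains empty for the remaining 2 symbols.
No reachable set along the way intersects F.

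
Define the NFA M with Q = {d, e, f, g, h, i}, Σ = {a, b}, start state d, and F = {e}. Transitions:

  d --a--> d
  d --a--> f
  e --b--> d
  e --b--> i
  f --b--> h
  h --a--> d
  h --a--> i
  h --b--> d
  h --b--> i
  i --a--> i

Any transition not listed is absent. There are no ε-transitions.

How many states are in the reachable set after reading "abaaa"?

3

Start in {d}.
Read 'a': {d} → {d, f}.
Read 'b': {d, f} → {h}.
Read 'a': {h} → {d, i}.
Read 'a': {d, i} → {d, f, i}.
Read 'a': {d, f, i} → {d, f, i}.
That set has 3 states.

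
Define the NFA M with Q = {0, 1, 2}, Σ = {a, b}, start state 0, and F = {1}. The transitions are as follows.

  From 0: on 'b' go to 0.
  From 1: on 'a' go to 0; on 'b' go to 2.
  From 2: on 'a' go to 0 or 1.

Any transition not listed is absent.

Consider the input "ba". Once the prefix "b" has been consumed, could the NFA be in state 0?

Yes

Start in {0}.
Read 'b': {0} → {0}.
State 0 is in {0}.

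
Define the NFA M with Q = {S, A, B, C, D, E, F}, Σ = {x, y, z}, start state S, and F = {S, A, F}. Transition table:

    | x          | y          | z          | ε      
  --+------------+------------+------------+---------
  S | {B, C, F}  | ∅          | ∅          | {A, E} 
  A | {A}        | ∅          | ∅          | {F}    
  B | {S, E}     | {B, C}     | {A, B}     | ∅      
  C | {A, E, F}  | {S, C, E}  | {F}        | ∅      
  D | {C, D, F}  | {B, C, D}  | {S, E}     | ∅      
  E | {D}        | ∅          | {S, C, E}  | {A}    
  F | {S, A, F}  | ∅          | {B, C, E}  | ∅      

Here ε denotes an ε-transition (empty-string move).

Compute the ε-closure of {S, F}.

{S, A, E, F}

Begin with {S, F}.
ε-move S → A; add A.
ε-move S → E; add E.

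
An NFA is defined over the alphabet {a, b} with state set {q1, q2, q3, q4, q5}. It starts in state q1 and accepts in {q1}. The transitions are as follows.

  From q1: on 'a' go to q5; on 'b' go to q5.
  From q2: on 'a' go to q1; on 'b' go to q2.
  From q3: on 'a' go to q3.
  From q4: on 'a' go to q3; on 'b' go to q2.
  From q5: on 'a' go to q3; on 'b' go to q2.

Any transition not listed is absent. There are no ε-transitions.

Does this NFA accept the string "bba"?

Yes

Start in {q1}.
Read 'b': q1→{q5}; now {q5}.
Read 'b': q5→{q2}; now {q2}.
Read 'a': q2→{q1}; now {q1}.
The final set {q1} contains the accepting state q1.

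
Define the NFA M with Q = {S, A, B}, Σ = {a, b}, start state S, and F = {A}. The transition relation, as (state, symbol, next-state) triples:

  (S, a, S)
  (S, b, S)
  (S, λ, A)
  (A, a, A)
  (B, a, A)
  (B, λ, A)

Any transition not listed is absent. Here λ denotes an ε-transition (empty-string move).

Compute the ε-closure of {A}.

{A}

Begin with {A}.
No ε-moves leave this set, so the closure equals the set itself.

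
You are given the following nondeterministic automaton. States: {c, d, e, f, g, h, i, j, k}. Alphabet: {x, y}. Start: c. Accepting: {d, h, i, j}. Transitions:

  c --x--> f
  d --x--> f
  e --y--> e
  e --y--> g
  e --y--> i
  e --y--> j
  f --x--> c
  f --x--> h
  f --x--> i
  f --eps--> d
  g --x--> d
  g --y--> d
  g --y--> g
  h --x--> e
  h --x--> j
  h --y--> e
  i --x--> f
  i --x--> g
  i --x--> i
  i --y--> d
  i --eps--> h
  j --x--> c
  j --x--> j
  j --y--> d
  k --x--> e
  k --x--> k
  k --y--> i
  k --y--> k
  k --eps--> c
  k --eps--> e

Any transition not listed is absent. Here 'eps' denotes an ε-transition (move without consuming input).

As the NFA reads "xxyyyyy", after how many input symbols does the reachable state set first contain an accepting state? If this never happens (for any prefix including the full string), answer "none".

Start in {c}.
Read 'x': c→{f}; union {f}; ε-closure = {d, f}.
None of the earlier sets intersect F, but {d, f} does.

1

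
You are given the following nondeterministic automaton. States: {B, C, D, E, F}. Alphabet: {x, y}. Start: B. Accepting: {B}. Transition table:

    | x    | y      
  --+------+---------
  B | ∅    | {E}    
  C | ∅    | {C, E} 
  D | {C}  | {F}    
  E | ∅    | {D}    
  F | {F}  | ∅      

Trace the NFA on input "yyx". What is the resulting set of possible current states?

Start in {B}.
Read 'y': {B} → {E}.
Read 'y': {E} → {D}.
Read 'x': {D} → {C}.

{C}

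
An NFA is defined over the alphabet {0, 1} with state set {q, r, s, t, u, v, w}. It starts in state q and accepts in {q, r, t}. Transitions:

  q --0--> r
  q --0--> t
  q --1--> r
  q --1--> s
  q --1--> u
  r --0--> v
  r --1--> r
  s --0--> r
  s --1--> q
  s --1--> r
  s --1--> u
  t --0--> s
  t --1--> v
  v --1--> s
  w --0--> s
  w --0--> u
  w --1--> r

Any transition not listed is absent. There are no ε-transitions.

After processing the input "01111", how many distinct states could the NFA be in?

Start in {q}.
Read '0': {q} → {r, t}.
Read '1': {r, t} → {r, v}.
Read '1': {r, v} → {r, s}.
Read '1': {r, s} → {q, r, u}.
Read '1': {q, r, u} → {r, s, u}.
That set has 3 states.

3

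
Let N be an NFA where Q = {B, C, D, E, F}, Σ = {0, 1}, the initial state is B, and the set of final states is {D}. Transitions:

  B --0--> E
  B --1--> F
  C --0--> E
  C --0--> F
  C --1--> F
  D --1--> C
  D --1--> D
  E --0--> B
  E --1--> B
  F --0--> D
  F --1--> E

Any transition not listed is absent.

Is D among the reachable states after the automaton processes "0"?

No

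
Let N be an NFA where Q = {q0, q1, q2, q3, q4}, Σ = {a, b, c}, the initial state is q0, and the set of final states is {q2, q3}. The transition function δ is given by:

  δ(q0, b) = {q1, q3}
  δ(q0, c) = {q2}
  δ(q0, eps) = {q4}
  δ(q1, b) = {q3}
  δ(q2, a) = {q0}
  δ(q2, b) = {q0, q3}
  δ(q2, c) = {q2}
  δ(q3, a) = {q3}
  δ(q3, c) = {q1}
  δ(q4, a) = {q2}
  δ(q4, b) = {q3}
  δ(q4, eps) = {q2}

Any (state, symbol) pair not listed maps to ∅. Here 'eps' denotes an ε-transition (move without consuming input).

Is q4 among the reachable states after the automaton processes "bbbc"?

No

Start: ε-closure({q0}) = {q0, q2, q4}.
Read 'b': q0→{q1, q3}, q2→{q0, q3}, q4→{q3}; union {q0, q1, q3}; ε-closure = {q0, q1, q2, q3, q4}.
Read 'b': q0→{q1, q3}, q1→{q3}, q2→{q0, q3}, q3→∅, q4→{q3}; union {q0, q1, q3}; ε-closure = {q0, q1, q2, q3, q4}.
Read 'b': q0→{q1, q3}, q1→{q3}, q2→{q0, q3}, q3→∅, q4→{q3}; union {q0, q1, q3}; ε-closure = {q0, q1, q2, q3, q4}.
Read 'c': q0→{q2}, q1→∅, q2→{q2}, q3→{q1}, q4→∅; now {q1, q2}.
State q4 is not in {q1, q2}.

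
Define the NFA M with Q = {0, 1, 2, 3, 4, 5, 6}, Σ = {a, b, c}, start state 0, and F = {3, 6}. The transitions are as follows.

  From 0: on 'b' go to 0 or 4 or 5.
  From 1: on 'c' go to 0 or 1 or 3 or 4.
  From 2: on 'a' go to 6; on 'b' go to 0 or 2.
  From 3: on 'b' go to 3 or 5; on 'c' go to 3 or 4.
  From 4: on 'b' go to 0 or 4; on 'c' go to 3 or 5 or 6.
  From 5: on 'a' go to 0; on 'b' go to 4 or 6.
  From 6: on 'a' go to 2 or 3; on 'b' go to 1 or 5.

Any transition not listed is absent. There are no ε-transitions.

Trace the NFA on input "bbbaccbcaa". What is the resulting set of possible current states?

Start in {0}.
Read 'b': 0→{0, 4, 5}; now {0, 4, 5}.
Read 'b': 0→{0, 4, 5}, 4→{0, 4}, 5→{4, 6}; now {0, 4, 5, 6}.
Read 'b': 0→{0, 4, 5}, 4→{0, 4}, 5→{4, 6}, 6→{1, 5}; now {0, 1, 4, 5, 6}.
Read 'a': 0→∅, 1→∅, 4→∅, 5→{0}, 6→{2, 3}; now {0, 2, 3}.
Read 'c': 0→∅, 2→∅, 3→{3, 4}; now {3, 4}.
Read 'c': 3→{3, 4}, 4→{3, 5, 6}; now {3, 4, 5, 6}.
Read 'b': 3→{3, 5}, 4→{0, 4}, 5→{4, 6}, 6→{1, 5}; now {0, 1, 3, 4, 5, 6}.
Read 'c': 0→∅, 1→{0, 1, 3, 4}, 3→{3, 4}, 4→{3, 5, 6}, 5→∅, 6→∅; now {0, 1, 3, 4, 5, 6}.
Read 'a': 0→∅, 1→∅, 3→∅, 4→∅, 5→{0}, 6→{2, 3}; now {0, 2, 3}.
Read 'a': 0→∅, 2→{6}, 3→∅; now {6}.

{6}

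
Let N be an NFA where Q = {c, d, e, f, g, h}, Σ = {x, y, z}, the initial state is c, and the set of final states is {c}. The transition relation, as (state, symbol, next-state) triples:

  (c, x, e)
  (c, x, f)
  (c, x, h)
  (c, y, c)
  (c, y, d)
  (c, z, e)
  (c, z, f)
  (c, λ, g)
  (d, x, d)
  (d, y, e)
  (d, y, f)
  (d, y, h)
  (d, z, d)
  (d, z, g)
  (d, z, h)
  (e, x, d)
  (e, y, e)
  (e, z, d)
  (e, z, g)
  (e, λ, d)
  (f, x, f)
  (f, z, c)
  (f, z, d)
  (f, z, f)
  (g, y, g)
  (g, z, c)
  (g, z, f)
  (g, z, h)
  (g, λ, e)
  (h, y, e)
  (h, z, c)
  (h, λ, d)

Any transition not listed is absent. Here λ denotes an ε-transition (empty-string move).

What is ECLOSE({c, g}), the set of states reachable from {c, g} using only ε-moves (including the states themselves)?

Begin with {c, g}.
ε-move g → e; add e.
ε-move e → d; add d.

{c, d, e, g}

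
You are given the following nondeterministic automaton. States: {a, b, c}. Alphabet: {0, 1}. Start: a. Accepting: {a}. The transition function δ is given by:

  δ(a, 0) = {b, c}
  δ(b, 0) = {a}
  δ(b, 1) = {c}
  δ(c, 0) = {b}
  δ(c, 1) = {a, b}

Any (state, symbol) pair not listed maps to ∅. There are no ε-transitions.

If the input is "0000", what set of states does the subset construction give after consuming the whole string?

Start in {a}.
Read '0': a→{b, c}; now {b, c}.
Read '0': b→{a}, c→{b}; now {a, b}.
Read '0': a→{b, c}, b→{a}; now {a, b, c}.
Read '0': a→{b, c}, b→{a}, c→{b}; now {a, b, c}.

{a, b, c}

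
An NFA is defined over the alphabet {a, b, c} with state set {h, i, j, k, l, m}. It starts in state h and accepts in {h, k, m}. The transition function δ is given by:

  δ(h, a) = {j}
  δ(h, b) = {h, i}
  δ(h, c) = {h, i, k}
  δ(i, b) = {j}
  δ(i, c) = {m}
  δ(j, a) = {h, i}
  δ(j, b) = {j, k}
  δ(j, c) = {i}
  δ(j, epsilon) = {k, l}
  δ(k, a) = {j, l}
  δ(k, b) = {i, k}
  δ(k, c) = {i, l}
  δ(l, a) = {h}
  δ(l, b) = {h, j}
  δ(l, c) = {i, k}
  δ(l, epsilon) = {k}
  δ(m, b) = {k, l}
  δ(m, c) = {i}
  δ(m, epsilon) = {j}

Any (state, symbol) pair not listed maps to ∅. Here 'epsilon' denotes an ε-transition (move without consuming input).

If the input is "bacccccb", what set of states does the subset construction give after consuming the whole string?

{h, i, j, k, l}

Start in {h}.
Read 'b': h→{h, i}; now {h, i}.
Read 'a': h→{j}, i→∅; union {j}; ε-closure = {j, k, l}.
Read 'c': j→{i}, k→{i, l}, l→{i, k}; now {i, k, l}.
Read 'c': i→{m}, k→{i, l}, l→{i, k}; union {i, k, l, m}; ε-closure = {i, j, k, l, m}.
Read 'c': i→{m}, j→{i}, k→{i, l}, l→{i, k}, m→{i}; union {i, k, l, m}; ε-closure = {i, j, k, l, m}.
Read 'c': i→{m}, j→{i}, k→{i, l}, l→{i, k}, m→{i}; union {i, k, l, m}; ε-closure = {i, j, k, l, m}.
Read 'c': i→{m}, j→{i}, k→{i, l}, l→{i, k}, m→{i}; union {i, k, l, m}; ε-closure = {i, j, k, l, m}.
Read 'b': i→{j}, j→{j, k}, k→{i, k}, l→{h, j}, m→{k, l}; now {h, i, j, k, l}.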